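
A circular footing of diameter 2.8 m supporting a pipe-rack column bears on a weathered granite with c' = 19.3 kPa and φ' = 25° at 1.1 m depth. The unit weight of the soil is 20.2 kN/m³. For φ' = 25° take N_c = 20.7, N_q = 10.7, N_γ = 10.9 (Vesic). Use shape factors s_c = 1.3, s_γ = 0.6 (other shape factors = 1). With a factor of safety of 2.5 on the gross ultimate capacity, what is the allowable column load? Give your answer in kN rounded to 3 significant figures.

P_all ≈ 2320 kN

Effective surcharge at the founding depth q = γ·D_f = 20.2 × 1.1 = 22.22 kPa.
q_ult = c·N_c·s_c + q·N_q + 0.5·γ·B·N_γ·s_γ
     = 19.3 × 20.7 × 1.3 + 22.22 × 10.7 + 0.5 × 20.2 × 2.8 × 10.9 × 0.6
     = 519.36 + 237.75 + 184.95 = 942.07 kPa.
Gross allowable pressure q_all = 942.07 / 2.5 = 376.83 kPa.
Footing area = 6.1575 m², so allowable column load = 376.83 × 6.1575 = 2320.3 kN.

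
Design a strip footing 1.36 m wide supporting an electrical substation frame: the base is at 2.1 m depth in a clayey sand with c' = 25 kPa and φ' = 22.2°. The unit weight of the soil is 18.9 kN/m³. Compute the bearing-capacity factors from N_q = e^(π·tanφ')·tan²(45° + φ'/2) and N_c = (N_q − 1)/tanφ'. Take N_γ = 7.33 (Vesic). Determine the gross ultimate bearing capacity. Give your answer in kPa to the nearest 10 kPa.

q_ult ≈ 840 kPa

tan22.2° = 0.4081, so N_q = e^(π×0.4081)·tan²(56.1°) = 3.604 × 2.215 = 7.98.
N_c = (7.98 − 1)/tan22.2° = 17.11.
q = γ·D_f = 18.9 × 2.1 = 39.69 kPa.
c·N_c = 25 × 17.108 = 427.7 kPa
q·N_q = 39.69 × 7.9816 = 316.79 kPa
0.5·γ·B·N_γ = 0.5 × 18.9 × 1.36 × 7.33 = 94.205 kPa
q_ult = 427.7 + 316.79 + 94.205 = 838.69 kPa.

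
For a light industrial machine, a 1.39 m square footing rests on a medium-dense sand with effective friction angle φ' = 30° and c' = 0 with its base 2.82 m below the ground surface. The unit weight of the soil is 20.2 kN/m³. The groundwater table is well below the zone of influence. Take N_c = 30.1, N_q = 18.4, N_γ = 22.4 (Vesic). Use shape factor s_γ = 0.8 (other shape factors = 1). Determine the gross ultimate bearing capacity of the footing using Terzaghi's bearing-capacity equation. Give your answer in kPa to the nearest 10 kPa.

q_ult ≈ 1300 kPa

Effective surcharge at the founding depth q = γ·D_f = 20.2 × 2.82 = 56.964 kPa.
q_ult = q·N_q + 0.5·γ·B·N_γ·s_γ
     = 56.964 × 18.4 + 0.5 × 20.2 × 1.39 × 22.4 × 0.8
     = 1048.1 + 251.58 = 1299.7 kPa.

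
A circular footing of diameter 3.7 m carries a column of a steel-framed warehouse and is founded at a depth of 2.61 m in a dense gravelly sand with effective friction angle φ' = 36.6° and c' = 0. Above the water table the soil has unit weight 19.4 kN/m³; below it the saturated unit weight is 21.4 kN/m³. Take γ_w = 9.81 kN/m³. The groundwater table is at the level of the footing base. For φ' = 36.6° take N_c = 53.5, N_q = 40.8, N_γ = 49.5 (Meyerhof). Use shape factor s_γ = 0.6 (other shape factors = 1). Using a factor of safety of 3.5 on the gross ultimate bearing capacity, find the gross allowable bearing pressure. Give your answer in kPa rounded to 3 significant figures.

q_all ≈ 772 kPa

Effective surcharge at the founding depth q = γ·D_f = 19.4 × 2.61 = 50.634 kPa.
The water table coincides with the base, so in the self-weight term γ → γ' = 11.59 kN/m³.
q_ult = q·N_q + 0.5·γ·B·N_γ·s_γ
     = 50.634 × 40.8 + 0.5 × 11.59 × 3.7 × 49.5 × 0.6
     = 2065.9 + 636.81 = 2702.7 kPa.
q_all = 2702.7 / 3.5 = 772.19 kPa.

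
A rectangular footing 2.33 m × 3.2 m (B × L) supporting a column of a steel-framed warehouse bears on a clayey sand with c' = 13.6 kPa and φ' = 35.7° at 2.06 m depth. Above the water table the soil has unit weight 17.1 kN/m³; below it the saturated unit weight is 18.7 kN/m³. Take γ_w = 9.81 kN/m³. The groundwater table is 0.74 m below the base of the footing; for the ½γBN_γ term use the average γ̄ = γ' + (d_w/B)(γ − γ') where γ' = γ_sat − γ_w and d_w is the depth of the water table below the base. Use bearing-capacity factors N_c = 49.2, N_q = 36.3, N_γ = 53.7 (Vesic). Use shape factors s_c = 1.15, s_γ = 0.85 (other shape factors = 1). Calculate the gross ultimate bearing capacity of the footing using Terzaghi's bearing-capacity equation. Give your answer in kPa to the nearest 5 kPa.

Effective surcharge at the founding depth q = γ·D_f = 17.1 × 2.06 = 35.226 kPa.
With d_w = 0.74 m < B, γ̄ = 8.89 + (0.74/2.33) × (17.1 − 8.89) = 11.497 kN/m³.
q_ult = c·N_c·s_c + q·N_q + 0.5·γ·B·N_γ·s_γ
     = 13.6 × 49.2 × 1.15 + 35.226 × 36.3 + 0.5 × 11.497 × 2.33 × 53.7 × 0.85
     = 769.49 + 1278.7 + 611.39 = 2659.6 kPa.

q_ult ≈ 2660 kPa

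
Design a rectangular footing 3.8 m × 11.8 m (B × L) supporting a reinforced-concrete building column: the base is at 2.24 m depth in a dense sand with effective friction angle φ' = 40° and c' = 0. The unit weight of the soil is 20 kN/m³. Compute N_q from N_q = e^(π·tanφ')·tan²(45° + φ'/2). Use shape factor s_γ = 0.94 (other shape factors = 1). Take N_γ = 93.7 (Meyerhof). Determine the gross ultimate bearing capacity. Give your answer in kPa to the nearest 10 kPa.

q_ult ≈ 6220 kPa

tan40° = 0.8391, so N_q = e^(π×0.8391)·tan²(65°) = 13.959 × 4.599 = 64.2.
Effective surcharge at the founding depth q = γ·D_f = 20 × 2.24 = 44.8 kPa.
q_ult = q·N_q + 0.5·γ·B·N_γ·s_γ
     = 44.8 × 64.195 + 0.5 × 20 × 3.8 × 93.7 × 0.94
     = 2875.9 + 3347 = 6222.9 kPa.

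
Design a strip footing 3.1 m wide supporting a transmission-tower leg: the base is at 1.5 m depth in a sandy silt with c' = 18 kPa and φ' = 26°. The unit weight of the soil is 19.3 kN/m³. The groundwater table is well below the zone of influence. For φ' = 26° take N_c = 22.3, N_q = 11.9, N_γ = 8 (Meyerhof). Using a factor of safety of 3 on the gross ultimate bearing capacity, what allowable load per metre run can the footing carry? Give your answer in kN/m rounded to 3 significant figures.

≈ 1020 kN/m

Effective surcharge at the founding depth q = γ·D_f = 19.3 × 1.5 = 28.95 kPa.
q_ult = c·N_c + q·N_q + 0.5·γ·B·N_γ
     = 18 × 22.3 + 28.95 × 11.9 + 0.5 × 19.3 × 3.1 × 8
     = 401.4 + 344.51 + 239.32 = 985.23 kPa.
Gross allowable pressure q_all = 985.23 / 3 = 328.41 kPa.
Allowable wall load = q_all × B = 328.41 × 3.1 = 1018.1 kN per metre run.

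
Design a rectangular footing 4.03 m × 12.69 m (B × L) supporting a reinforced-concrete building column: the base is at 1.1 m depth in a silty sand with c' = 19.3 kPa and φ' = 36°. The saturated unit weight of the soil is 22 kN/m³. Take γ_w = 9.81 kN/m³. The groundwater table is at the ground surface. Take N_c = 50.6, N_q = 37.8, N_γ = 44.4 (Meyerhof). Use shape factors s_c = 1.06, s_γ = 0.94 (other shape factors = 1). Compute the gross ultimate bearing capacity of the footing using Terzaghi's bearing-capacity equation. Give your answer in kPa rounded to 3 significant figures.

q_ult ≈ 2570 kPa

Water table at ground surface, so effective unit weight γ' = 22 − 9.81 = 12.19 kN/m³ is used throughout; overburden q = 12.19 × 1.1 = 13.409 kPa; the same γ' applies in the ½γBN_γ term.
Cohesion term c·N_c·s_c = 19.3 × 50.6 × 1.06 = 1035.2 kPa; surcharge term q·N_q = 13.409 × 37.8 = 506.86 kPa; self-weight term 0.5·γ·B·N_γ·s_γ = 0.5 × 12.19 × 4.03 × 44.4 × 0.94 = 1025.2 kPa.
q_ult = 1035.2 + 506.86 + 1025.2 = 2567.2 kPa.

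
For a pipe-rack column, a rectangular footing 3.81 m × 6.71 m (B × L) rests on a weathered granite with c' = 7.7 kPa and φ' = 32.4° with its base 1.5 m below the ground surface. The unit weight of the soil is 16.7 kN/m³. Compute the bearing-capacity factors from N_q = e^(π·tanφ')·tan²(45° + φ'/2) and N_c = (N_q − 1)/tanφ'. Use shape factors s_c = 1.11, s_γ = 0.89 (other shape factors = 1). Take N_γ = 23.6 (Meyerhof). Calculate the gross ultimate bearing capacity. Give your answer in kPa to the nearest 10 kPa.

q_ult ≈ 1590 kPa

tan32.4° = 0.6346, so N_q = e^(π×0.6346)·tan²(61.2°) = 7.343 × 3.309 = 24.3.
N_c = (24.3 − 1)/tan32.4° = 36.71.
Overburden at base level: q = 16.7 × 1.5 = 25.05 kPa.
Cohesion term c·N_c·s_c = 7.7 × 36.707 × 1.11 = 313.74 kPa; surcharge term q·N_q = 25.05 × 24.295 = 608.6 kPa; self-weight term 0.5·γ·B·N_γ·s_γ = 0.5 × 16.7 × 3.81 × 23.6 × 0.89 = 668.21 kPa.
q_ult = 313.74 + 608.6 + 668.21 = 1590.5 kPa.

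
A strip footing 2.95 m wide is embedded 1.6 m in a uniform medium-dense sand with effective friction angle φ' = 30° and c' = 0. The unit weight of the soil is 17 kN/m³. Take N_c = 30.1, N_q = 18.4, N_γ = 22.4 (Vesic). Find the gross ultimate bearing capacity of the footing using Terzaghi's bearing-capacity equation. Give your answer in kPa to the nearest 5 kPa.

q_ult ≈ 1060 kPa

Overburden at base level: q = 17 × 1.6 = 27.2 kPa.
Surcharge term q·N_q = 27.2 × 18.4 = 500.48 kPa; self-weight term 0.5·γ·B·N_γ = 0.5 × 17 × 2.95 × 22.4 = 561.68 kPa.
q_ult = 500.48 + 561.68 = 1062.2 kPa.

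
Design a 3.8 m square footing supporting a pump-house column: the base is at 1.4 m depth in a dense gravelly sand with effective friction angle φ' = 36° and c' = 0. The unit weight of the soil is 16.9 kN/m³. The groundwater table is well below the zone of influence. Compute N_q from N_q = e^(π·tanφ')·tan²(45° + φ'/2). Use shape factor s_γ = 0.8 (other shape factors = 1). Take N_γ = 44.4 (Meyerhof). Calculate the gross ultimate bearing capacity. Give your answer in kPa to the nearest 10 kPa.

tan36° = 0.7265, so N_q = e^(π×0.7265)·tan²(63°) = 9.801 × 3.852 = 37.75.
q = γ·D_f = 16.9 × 1.4 = 23.66 kPa.
q·N_q = 23.66 × 37.752 = 893.22 kPa
0.5·γ·B·N_γ·s_γ = 0.5 × 16.9 × 3.8 × 44.4 × 0.8 = 1140.5 kPa
q_ult = 893.22 + 1140.5 = 2033.8 kPa.

q_ult ≈ 2030 kPa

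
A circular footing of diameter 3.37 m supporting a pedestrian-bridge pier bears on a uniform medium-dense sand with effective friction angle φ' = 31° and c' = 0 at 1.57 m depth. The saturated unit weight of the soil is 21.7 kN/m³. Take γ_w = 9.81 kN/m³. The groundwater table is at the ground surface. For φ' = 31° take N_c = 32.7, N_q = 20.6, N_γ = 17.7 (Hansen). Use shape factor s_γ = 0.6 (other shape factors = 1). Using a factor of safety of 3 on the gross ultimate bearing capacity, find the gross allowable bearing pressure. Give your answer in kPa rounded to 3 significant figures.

Water table at ground surface, so effective unit weight γ' = 21.7 − 9.81 = 11.89 kN/m³ is used throughout; overburden q = 11.89 × 1.57 = 18.667 kPa; the same γ' applies in the ½γBN_γ term.
Surcharge term q·N_q = 18.667 × 20.6 = 384.55 kPa; self-weight term 0.5·γ·B·N_γ·s_γ = 0.5 × 11.89 × 3.37 × 17.7 × 0.6 = 212.77 kPa.
q_ult = 384.55 + 212.77 = 597.31 kPa.
q_all = 597.31 / 3 = 199.1 kPa.

q_all ≈ 199 kPa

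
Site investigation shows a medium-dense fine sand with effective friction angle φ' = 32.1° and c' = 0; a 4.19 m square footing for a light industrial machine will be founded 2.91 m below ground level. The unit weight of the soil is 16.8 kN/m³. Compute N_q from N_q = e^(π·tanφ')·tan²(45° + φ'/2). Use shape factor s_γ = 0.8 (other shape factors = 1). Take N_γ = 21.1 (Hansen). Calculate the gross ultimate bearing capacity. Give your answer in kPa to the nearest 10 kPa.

tan32.1° = 0.6273, so N_q = e^(π×0.6273)·tan²(61.05°) = 7.176 × 3.268 = 23.45.
Effective surcharge at the founding depth q = γ·D_f = 16.8 × 2.91 = 48.888 kPa.
q_ult = q·N_q + 0.5·γ·B·N_γ·s_γ
     = 48.888 × 23.451 + 0.5 × 16.8 × 4.19 × 21.1 × 0.8
     = 1146.5 + 594.11 = 1740.6 kPa.

q_ult ≈ 1740 kPa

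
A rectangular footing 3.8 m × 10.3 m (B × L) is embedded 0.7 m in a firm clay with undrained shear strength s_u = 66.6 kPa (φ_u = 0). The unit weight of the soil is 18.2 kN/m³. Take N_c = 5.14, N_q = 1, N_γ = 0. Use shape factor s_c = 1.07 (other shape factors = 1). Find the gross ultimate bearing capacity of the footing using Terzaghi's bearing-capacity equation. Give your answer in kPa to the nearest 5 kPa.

q_ult ≈ 380 kPa

Overburden at base level: q = 18.2 × 0.7 = 12.74 kPa.
Cohesion term c·N_c·s_c = 66.6 × 5.14 × 1.07 = 366.29 kPa; surcharge term q·N_q = 12.74 × 1 = 12.74 kPa.
q_ult = 366.29 + 12.74 = 379.03 kPa.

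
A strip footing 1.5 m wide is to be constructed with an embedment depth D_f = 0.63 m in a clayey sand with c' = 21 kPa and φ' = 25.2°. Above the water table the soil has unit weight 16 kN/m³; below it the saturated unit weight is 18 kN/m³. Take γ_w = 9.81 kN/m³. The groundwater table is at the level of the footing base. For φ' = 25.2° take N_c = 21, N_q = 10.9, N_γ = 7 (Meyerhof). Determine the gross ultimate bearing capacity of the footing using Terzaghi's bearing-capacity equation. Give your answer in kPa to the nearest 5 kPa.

q_ult ≈ 595 kPa

Overburden at base level: q = 16 × 0.63 = 10.08 kPa.
Below the base the soil is submerged, so the ½γBN_γ term uses γ' = 18 − 9.81 = 8.19 kN/m³.
Cohesion term c·N_c = 21 × 21 = 441 kPa; surcharge term q·N_q = 10.08 × 10.9 = 109.87 kPa; self-weight term 0.5·γ·B·N_γ = 0.5 × 8.19 × 1.5 × 7 = 42.998 kPa.
q_ult = 441 + 109.87 + 42.998 = 593.87 kPa.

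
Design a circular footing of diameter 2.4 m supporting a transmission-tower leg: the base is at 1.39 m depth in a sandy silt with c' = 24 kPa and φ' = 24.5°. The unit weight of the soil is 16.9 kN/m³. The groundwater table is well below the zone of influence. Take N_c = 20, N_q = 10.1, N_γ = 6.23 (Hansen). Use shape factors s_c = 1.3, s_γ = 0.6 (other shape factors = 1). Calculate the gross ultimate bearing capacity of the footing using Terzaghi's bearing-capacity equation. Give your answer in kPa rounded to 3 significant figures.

q_ult ≈ 937 kPa

q = γ·D_f = 16.9 × 1.39 = 23.491 kPa.
c·N_c·s_c = 24 × 20 × 1.3 = 624 kPa
q·N_q = 23.491 × 10.1 = 237.26 kPa
0.5·γ·B·N_γ·s_γ = 0.5 × 16.9 × 2.4 × 6.23 × 0.6 = 75.807 kPa
q_ult = 624 + 237.26 + 75.807 = 937.07 kPa.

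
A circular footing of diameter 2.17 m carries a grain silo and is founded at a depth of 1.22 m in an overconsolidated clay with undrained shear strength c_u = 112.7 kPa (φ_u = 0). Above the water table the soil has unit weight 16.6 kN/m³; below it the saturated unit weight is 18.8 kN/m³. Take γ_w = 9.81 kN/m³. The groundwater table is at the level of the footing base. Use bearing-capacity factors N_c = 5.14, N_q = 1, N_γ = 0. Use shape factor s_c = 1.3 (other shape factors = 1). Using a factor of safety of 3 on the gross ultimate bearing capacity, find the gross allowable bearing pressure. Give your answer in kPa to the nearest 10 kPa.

Effective surcharge at the founding depth q = γ·D_f = 16.6 × 1.22 = 20.252 kPa.
q_ult = c·N_c·s_c + q·N_q
     = 112.7 × 5.14 × 1.3 + 20.252 × 1
     = 753.06 + 20.252 = 773.31 kPa.
q_all = 773.31 / 3 = 257.77 kPa.

q_all ≈ 260 kPa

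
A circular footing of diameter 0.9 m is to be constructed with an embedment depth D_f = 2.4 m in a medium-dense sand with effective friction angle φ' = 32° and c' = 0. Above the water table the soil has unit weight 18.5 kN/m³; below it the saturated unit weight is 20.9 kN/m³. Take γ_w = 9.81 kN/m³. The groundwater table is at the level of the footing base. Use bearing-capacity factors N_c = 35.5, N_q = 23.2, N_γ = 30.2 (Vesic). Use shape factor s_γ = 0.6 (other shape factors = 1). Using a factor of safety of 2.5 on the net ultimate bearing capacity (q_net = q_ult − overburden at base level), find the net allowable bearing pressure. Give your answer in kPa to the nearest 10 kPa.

Overburden at base level: q = 18.5 × 2.4 = 44.4 kPa.
Below the base the soil is submerged, so the ½γBN_γ term uses γ' = 20.9 − 9.81 = 11.09 kN/m³.
Surcharge term q·N_q = 44.4 × 23.2 = 1030.1 kPa; self-weight term 0.5·γ·B·N_γ·s_γ = 0.5 × 11.09 × 0.9 × 30.2 × 0.6 = 90.428 kPa.
q_ult = 1030.1 + 90.428 = 1120.5 kPa.
q_net = 1120.5 − 44.4 = 1076.1 kPa.
q_all(net) = 1076.1 / 2.5 = 430.44 kPa.

q_all(net) ≈ 430 kPa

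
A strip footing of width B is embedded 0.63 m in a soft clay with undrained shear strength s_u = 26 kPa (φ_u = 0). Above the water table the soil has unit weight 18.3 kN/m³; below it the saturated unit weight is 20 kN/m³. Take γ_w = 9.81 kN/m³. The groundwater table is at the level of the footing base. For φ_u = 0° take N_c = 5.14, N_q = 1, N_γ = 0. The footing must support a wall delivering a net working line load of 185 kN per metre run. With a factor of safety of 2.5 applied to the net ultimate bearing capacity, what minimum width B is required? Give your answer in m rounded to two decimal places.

q = γ·D_f = 18.3 × 0.63 = 11.529 kPa.
c·N_c = 26 × 5.14 = 133.64 kPa
q·N_q = 11.529 × 1 = 11.529 kPa
q_ult = 133.64 + 11.529 = 145.17 kPa.
For φ = 0 the ½γBN_γ term vanishes, so q_ult is independent of B. q_net = 145.17 − 11.529 = 133.64 kPa; q_all(net) = 133.64/2.5 = 53.456 kPa.
Required width B = w / q_all(net) = 185 / 53.456 = 3.461 m.

B = 3.46 m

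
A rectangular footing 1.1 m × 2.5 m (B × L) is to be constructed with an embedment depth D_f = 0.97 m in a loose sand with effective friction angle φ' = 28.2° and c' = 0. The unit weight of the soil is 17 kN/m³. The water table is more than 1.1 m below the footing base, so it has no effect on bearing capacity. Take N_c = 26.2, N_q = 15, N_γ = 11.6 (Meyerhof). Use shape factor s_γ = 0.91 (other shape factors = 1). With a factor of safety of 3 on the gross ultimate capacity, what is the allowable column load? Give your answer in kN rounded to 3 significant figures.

P_all ≈ 317 kN

q = γ·D_f = 17 × 0.97 = 16.49 kPa.
q·N_q = 16.49 × 15 = 247.35 kPa
0.5·γ·B·N_γ·s_γ = 0.5 × 17 × 1.1 × 11.6 × 0.91 = 98.699 kPa
q_ult = 247.35 + 98.699 = 346.05 kPa.
Gross allowable pressure q_all = 346.05 / 3 = 115.35 kPa.
Footing area = 2.75 m², so allowable column load = 115.35 × 2.75 = 317.21 kN.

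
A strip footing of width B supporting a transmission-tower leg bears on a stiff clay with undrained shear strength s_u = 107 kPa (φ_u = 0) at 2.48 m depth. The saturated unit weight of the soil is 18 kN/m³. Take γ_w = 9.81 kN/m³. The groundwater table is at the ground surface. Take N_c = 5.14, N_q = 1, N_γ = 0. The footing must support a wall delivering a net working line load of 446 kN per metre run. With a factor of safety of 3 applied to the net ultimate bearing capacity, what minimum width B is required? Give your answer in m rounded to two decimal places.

With the water table at the surface the whole profile is submerged: γ' = 18 − 9.81 = 8.19 kN/m³, so q = γ'·D_f = 20.311 kPa.
q_ult = c·N_c + q·N_q
     = 107 × 5.14 + 20.311 × 1
     = 549.98 + 20.311 = 570.29 kPa.
For φ = 0 the ½γBN_γ term vanishes, so q_ult is independent of B. q_net = 570.29 − 20.311 = 549.98 kPa; q_all(net) = 549.98/3 = 183.33 kPa.
Required width B = w / q_all(net) = 446 / 183.33 = 2.433 m.

B = 2.43 m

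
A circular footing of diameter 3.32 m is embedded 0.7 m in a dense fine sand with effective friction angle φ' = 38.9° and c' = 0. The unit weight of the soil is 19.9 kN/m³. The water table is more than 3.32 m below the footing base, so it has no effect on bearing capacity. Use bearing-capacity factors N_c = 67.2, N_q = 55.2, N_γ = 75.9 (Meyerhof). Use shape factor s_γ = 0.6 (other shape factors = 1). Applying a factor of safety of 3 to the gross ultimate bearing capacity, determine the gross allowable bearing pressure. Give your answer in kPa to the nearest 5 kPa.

q_all ≈ 760 kPa

Overburden at base level: q = 19.9 × 0.7 = 13.93 kPa.
Surcharge term q·N_q = 13.93 × 55.2 = 768.94 kPa; self-weight term 0.5·γ·B·N_γ·s_γ = 0.5 × 19.9 × 3.32 × 75.9 × 0.6 = 1504.4 kPa.
q_ult = 768.94 + 1504.4 = 2273.3 kPa.
q_all = q_ult / FS = 2273.3 / 3 = 757.77 kPa.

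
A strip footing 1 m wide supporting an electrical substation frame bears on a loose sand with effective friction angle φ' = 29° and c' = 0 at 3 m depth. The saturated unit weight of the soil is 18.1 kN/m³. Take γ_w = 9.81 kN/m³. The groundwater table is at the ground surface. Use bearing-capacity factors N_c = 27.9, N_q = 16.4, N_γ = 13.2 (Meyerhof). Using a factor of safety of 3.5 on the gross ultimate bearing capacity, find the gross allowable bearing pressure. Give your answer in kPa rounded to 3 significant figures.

q_all ≈ 132 kPa

Water table at ground surface, so effective unit weight γ' = 18.1 − 9.81 = 8.29 kN/m³ is used throughout; overburden q = 8.29 × 3 = 24.87 kPa; the same γ' applies in the ½γBN_γ term.
Surcharge term q·N_q = 24.87 × 16.4 = 407.87 kPa; self-weight term 0.5·γ·B·N_γ = 0.5 × 8.29 × 1 × 13.2 = 54.714 kPa.
q_ult = 407.87 + 54.714 = 462.58 kPa.
q_all = 462.58 / 3.5 = 132.17 kPa.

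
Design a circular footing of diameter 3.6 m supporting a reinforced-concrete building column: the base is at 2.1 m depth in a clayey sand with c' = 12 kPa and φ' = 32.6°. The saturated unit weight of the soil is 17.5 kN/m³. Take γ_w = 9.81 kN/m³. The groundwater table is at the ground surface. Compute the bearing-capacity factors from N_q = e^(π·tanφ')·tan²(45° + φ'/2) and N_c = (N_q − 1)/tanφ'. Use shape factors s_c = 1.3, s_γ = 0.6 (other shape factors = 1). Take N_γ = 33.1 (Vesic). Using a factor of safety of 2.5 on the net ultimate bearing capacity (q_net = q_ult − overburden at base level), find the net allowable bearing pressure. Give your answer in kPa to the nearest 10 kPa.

q_all(net) ≈ 500 kPa

N_q = e^(π·tan32.6°)·tan²(61.3°) = 24.88; N_c = (N_q − 1)/tanφ' = 37.34.
Water table at ground surface, so effective unit weight γ' = 17.5 − 9.81 = 7.69 kN/m³ is used throughout; overburden q = 7.69 × 2.1 = 16.149 kPa; the same γ' applies in the ½γBN_γ term.
Cohesion term c·N_c·s_c = 12 × 37.337 × 1.3 = 582.45 kPa; surcharge term q·N_q = 16.149 × 24.878 = 401.75 kPa; self-weight term 0.5·γ·B·N_γ·s_γ = 0.5 × 7.69 × 3.6 × 33.1 × 0.6 = 274.9 kPa.
q_ult = 582.45 + 401.75 + 274.9 = 1259.1 kPa.
q_net = 1259.1 − 16.149 = 1243 kPa.
q_all(net) = 1243 / 2.5 = 497.18 kPa.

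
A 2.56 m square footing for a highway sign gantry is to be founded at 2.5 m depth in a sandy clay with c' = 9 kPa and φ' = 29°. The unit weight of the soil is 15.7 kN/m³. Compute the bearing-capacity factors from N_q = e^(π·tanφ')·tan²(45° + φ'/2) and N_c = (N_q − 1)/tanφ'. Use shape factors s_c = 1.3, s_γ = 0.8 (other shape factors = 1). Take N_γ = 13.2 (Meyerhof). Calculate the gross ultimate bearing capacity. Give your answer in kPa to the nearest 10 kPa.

tan29° = 0.5543, so N_q = e^(π×0.5543)·tan²(59.5°) = 5.705 × 2.882 = 16.44.
N_c = (16.44 − 1)/tan29° = 27.86.
Overburden at base level: q = 15.7 × 2.5 = 39.25 kPa.
Cohesion term c·N_c·s_c = 9 × 27.86 × 1.3 = 325.97 kPa; surcharge term q·N_q = 39.25 × 16.443 = 645.4 kPa; self-weight term 0.5·γ·B·N_γ·s_γ = 0.5 × 15.7 × 2.56 × 13.2 × 0.8 = 212.21 kPa.
q_ult = 325.97 + 645.4 + 212.21 = 1183.6 kPa.

q_ult ≈ 1180 kPa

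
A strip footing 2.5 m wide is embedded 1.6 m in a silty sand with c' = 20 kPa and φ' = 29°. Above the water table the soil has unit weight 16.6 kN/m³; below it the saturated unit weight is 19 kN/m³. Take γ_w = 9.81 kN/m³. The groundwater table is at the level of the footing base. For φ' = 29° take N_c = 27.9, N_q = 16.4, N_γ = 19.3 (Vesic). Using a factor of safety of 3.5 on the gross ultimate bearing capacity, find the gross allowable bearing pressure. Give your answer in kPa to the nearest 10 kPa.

q = γ·D_f = 16.6 × 1.6 = 26.56 kPa.
For the ½γBN_γ term take γ' = 19 − 9.81 = 9.19 kN/m³ (soil below base is submerged).
c·N_c = 20 × 27.9 = 558 kPa
q·N_q = 26.56 × 16.4 = 435.58 kPa
0.5·γ·B·N_γ = 0.5 × 9.19 × 2.5 × 19.3 = 221.71 kPa
q_ult = 558 + 435.58 + 221.71 = 1215.3 kPa.
q_all = 1215.3 / 3.5 = 347.23 kPa.

q_all ≈ 350 kPa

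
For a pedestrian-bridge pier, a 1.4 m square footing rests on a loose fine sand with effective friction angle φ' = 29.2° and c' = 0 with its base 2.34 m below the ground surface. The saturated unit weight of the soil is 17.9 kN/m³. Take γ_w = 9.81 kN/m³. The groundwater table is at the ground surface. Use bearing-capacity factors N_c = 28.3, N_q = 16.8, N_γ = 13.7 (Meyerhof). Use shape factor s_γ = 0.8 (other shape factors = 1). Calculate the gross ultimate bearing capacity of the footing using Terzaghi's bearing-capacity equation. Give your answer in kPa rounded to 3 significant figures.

q_ult ≈ 380 kPa

With the water table at the surface the whole profile is submerged: γ' = 17.9 − 9.81 = 8.09 kN/m³, so q = γ'·D_f = 18.931 kPa; the same γ' applies in the ½γBN_γ term.
q_ult = q·N_q + 0.5·γ·B·N_γ·s_γ
     = 18.931 × 16.8 + 0.5 × 8.09 × 1.4 × 13.7 × 0.8
     = 318.03 + 62.066 = 380.1 kPa.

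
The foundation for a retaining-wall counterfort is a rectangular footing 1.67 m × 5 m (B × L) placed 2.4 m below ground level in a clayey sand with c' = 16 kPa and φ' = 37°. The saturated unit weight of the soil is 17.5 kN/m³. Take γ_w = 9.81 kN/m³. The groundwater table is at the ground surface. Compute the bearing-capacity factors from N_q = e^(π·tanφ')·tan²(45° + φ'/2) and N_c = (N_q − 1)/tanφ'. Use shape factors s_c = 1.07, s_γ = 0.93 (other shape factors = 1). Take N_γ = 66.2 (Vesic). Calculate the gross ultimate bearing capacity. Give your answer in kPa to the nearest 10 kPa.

tan37° = 0.7536, so N_q = e^(π×0.7536)·tan²(63.5°) = 10.669 × 4.023 = 42.92.
N_c = (42.92 − 1)/tan37° = 55.63.
Water table at ground surface, so effective unit weight γ' = 17.5 − 9.81 = 7.69 kN/m³ is used throughout; overburden q = 7.69 × 2.4 = 18.456 kPa; the same γ' applies in the ½γBN_γ term.
Cohesion term c·N_c·s_c = 16 × 55.63 × 1.07 = 952.38 kPa; surcharge term q·N_q = 18.456 × 42.92 = 792.13 kPa; self-weight term 0.5·γ·B·N_γ·s_γ = 0.5 × 7.69 × 1.67 × 66.2 × 0.93 = 395.32 kPa.
q_ult = 952.38 + 792.13 + 395.32 = 2139.8 kPa.

q_ult ≈ 2140 kPa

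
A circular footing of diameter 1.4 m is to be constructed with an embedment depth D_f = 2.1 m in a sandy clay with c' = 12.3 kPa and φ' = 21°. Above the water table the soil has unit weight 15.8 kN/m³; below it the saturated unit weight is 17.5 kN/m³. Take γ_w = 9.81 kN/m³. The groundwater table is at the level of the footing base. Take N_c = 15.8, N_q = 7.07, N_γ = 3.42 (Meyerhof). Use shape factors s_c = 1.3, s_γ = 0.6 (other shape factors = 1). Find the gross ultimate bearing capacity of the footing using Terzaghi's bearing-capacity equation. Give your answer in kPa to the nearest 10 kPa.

q = γ·D_f = 15.8 × 2.1 = 33.18 kPa.
For the ½γBN_γ term take γ' = 17.5 − 9.81 = 7.69 kN/m³ (soil below base is submerged).
c·N_c·s_c = 12.3 × 15.8 × 1.3 = 252.64 kPa
q·N_q = 33.18 × 7.07 = 234.58 kPa
0.5·γ·B·N_γ·s_γ = 0.5 × 7.69 × 1.4 × 3.42 × 0.6 = 11.046 kPa
q_ult = 252.64 + 234.58 + 11.046 = 498.27 kPa.

q_ult ≈ 500 kPa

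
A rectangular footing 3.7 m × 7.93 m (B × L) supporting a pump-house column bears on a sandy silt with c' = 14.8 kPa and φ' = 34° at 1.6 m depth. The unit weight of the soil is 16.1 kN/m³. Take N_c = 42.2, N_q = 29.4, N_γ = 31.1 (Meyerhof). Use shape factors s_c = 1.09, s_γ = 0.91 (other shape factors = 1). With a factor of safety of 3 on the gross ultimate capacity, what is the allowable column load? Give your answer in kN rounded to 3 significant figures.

Overburden at base level: q = 16.1 × 1.6 = 25.76 kPa.
Cohesion term c·N_c·s_c = 14.8 × 42.2 × 1.09 = 680.77 kPa; surcharge term q·N_q = 25.76 × 29.4 = 757.34 kPa; self-weight term 0.5·γ·B·N_γ·s_γ = 0.5 × 16.1 × 3.7 × 31.1 × 0.91 = 842.95 kPa.
q_ult = 680.77 + 757.34 + 842.95 = 2281.1 kPa.
Gross allowable pressure q_all = 2281.1 / 3 = 760.35 kPa.
Footing area = 29.341 m², so allowable column load = 760.35 × 29.341 = 22310 kN.

P_all ≈ 22300 kN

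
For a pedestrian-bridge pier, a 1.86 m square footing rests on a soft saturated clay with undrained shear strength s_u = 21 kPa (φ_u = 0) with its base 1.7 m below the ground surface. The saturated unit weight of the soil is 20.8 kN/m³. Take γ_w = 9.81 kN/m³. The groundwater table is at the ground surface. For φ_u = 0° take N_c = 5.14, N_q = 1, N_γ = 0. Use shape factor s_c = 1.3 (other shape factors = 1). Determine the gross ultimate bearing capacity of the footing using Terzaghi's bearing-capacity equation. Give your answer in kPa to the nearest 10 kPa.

q_ult ≈ 160 kPa

Water table at ground surface, so effective unit weight γ' = 20.8 − 9.81 = 10.99 kN/m³ is used throughout; overburden q = 10.99 × 1.7 = 18.683 kPa.
Cohesion term c·N_c·s_c = 21 × 5.14 × 1.3 = 140.32 kPa; surcharge term q·N_q = 18.683 × 1 = 18.683 kPa.
q_ult = 140.32 + 18.683 = 159 kPa.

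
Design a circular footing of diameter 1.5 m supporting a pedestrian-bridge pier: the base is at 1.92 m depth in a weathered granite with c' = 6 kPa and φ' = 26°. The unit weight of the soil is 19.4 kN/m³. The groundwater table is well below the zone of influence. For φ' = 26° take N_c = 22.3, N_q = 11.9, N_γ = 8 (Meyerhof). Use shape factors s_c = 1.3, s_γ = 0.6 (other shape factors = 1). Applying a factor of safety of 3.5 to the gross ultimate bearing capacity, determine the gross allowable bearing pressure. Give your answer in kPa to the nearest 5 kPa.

Effective surcharge at the founding depth q = γ·D_f = 19.4 × 1.92 = 37.248 kPa.
q_ult = c·N_c·s_c + q·N_q + 0.5·γ·B·N_γ·s_γ
     = 6 × 22.3 × 1.3 + 37.248 × 11.9 + 0.5 × 19.4 × 1.5 × 8 × 0.6
     = 173.94 + 443.25 + 69.84 = 687.03 kPa.
q_all = q_ult / FS = 687.03 / 3.5 = 196.29 kPa.

q_all ≈ 195 kPa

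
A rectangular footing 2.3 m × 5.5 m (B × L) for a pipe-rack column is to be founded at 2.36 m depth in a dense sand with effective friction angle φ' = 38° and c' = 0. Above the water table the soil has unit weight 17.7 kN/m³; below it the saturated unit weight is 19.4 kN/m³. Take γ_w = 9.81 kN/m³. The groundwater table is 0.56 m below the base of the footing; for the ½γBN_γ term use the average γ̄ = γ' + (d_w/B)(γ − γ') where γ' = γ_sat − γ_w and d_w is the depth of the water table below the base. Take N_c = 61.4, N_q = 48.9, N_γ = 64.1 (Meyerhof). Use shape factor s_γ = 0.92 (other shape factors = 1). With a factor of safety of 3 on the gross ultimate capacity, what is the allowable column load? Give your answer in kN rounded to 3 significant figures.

q = γ·D_f = 17.7 × 2.36 = 41.772 kPa.
γ' = 9.59 kN/m³; averaging over the depth B below the base, γ̄ = γ' + (d_w/B)(γ − γ') = 11.565 kN/m³.
q·N_q = 41.772 × 48.9 = 2042.7 kPa
0.5·γ·B·N_γ·s_γ = 0.5 × 11.565 × 2.3 × 64.1 × 0.92 = 784.29 kPa
q_ult = 2042.7 + 784.29 = 2826.9 kPa.
Gross allowable pressure q_all = 2826.9 / 3 = 942.31 kPa.
Footing area = 12.65 m², so allowable column load = 942.31 × 12.65 = 11920 kN.

P_all ≈ 11900 kN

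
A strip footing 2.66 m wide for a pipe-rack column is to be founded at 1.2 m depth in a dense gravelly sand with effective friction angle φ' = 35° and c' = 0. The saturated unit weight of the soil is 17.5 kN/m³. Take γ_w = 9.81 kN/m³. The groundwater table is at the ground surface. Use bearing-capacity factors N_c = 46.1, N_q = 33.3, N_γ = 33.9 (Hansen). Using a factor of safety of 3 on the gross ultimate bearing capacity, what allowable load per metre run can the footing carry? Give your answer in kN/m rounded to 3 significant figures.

≈ 580 kN/m

Water table at ground surface, so effective unit weight γ' = 17.5 − 9.81 = 7.69 kN/m³ is used throughout; overburden q = 7.69 × 1.2 = 9.228 kPa; the same γ' applies in the ½γBN_γ term.
Surcharge term q·N_q = 9.228 × 33.3 = 307.29 kPa; self-weight term 0.5·γ·B·N_γ = 0.5 × 7.69 × 2.66 × 33.9 = 346.72 kPa.
q_ult = 307.29 + 346.72 = 654.01 kPa.
Gross allowable pressure q_all = 654.01 / 3 = 218 kPa.
Allowable wall load = q_all × B = 218 × 2.66 = 579.89 kN per metre run.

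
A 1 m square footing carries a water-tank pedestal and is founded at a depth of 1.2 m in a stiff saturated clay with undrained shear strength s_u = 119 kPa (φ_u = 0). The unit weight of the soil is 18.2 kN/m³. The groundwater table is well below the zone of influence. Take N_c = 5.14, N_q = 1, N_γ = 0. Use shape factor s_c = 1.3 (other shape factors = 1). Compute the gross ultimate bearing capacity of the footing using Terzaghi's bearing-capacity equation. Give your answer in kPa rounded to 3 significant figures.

Effective surcharge at the founding depth q = γ·D_f = 18.2 × 1.2 = 21.84 kPa.
q_ult = c·N_c·s_c + q·N_q
     = 119 × 5.14 × 1.3 + 21.84 × 1
     = 795.16 + 21.84 = 817 kPa.

q_ult ≈ 817 kPa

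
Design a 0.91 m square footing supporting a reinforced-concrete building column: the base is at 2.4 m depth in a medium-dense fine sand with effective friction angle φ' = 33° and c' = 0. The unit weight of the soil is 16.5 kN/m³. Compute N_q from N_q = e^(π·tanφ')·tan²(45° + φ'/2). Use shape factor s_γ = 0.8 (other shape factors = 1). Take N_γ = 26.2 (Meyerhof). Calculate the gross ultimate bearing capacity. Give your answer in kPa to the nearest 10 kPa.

tan33° = 0.6494, so N_q = e^(π×0.6494)·tan²(61.5°) = 7.692 × 3.392 = 26.09.
Effective surcharge at the founding depth q = γ·D_f = 16.5 × 2.4 = 39.6 kPa.
q_ult = q·N_q + 0.5·γ·B·N_γ·s_γ
     = 39.6 × 26.092 + 0.5 × 16.5 × 0.91 × 26.2 × 0.8
     = 1033.2 + 157.36 = 1190.6 kPa.

q_ult ≈ 1190 kPa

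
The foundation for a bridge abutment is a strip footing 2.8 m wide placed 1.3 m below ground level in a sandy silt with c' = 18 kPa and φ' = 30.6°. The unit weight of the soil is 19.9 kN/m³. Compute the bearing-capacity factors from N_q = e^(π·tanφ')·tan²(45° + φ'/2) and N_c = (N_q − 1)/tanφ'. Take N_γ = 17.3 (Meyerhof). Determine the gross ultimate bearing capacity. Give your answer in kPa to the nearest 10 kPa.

tan30.6° = 0.5914, so N_q = e^(π×0.5914)·tan²(60.3°) = 6.41 × 3.074 = 19.7.
N_c = (19.7 − 1)/tan30.6° = 31.63.
q = γ·D_f = 19.9 × 1.3 = 25.87 kPa.
c·N_c = 18 × 31.626 = 569.27 kPa
q·N_q = 25.87 × 19.704 = 509.73 kPa
0.5·γ·B·N_γ = 0.5 × 19.9 × 2.8 × 17.3 = 481.98 kPa
q_ult = 569.27 + 509.73 + 481.98 = 1561 kPa.

q_ult ≈ 1560 kPa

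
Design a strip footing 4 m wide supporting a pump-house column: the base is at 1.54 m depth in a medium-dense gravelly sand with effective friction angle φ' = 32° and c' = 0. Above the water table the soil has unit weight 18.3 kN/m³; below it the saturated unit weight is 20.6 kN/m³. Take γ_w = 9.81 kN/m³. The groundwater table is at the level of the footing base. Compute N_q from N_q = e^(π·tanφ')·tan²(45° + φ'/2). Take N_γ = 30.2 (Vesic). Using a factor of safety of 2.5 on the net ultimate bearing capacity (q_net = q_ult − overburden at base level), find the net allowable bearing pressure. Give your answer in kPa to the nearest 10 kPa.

q_all(net) ≈ 510 kPa

N_q = e^(π·tan32°)·tan²(61°) = 23.18.
q = γ·D_f = 18.3 × 1.54 = 28.182 kPa.
For the ½γBN_γ term take γ' = 20.6 − 9.81 = 10.79 kN/m³ (soil below base is submerged).
q·N_q = 28.182 × 23.177 = 653.17 kPa
0.5·γ·B·N_γ = 0.5 × 10.79 × 4 × 30.2 = 651.72 kPa
q_ult = 653.17 + 651.72 = 1304.9 kPa.
q_net = 1304.9 − 28.182 = 1276.7 kPa.
q_all(net) = 1276.7 / 2.5 = 510.68 kPa.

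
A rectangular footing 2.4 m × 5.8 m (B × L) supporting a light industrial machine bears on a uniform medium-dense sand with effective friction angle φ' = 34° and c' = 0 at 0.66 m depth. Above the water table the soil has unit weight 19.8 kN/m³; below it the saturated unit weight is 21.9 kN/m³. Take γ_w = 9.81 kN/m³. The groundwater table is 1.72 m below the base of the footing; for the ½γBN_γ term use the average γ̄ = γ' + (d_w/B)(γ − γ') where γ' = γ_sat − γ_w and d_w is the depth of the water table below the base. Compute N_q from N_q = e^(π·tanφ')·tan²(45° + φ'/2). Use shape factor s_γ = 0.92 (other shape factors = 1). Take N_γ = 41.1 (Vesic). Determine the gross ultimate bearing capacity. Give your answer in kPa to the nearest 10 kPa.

tan34° = 0.6745, so N_q = e^(π×0.6745)·tan²(62°) = 8.323 × 3.537 = 29.44.
q = γ·D_f = 19.8 × 0.66 = 13.068 kPa.
γ' = 12.09 kN/m³; averaging over the depth B below the base, γ̄ = γ' + (d_w/B)(γ − γ') = 17.616 kN/m³.
q·N_q = 13.068 × 29.44 = 384.72 kPa
0.5·γ·B·N_γ·s_γ = 0.5 × 17.616 × 2.4 × 41.1 × 0.92 = 799.29 kPa
q_ult = 384.72 + 799.29 = 1184 kPa.

q_ult ≈ 1180 kPa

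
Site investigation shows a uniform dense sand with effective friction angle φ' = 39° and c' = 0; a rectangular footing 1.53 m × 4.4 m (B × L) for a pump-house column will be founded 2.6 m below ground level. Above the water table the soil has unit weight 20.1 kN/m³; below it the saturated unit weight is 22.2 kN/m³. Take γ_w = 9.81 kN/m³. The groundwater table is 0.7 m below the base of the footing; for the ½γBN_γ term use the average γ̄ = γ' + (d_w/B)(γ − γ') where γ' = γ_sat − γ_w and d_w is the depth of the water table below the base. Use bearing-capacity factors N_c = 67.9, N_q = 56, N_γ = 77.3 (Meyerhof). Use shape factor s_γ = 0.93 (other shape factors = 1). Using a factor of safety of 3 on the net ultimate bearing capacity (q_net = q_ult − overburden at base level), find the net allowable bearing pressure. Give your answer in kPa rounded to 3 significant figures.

q_all(net) ≈ 1250 kPa

Overburden at base level: q = 20.1 × 2.6 = 52.26 kPa.
The water table is 0.7 m below the base (< B = 1.53 m), so the ½γBN_γ term uses γ̄ = γ' + (d_w/B)(γ − γ') = 12.39 + (0.7/1.53)(20.1 − 12.39) = 15.917 kN/m³.
Surcharge term q·N_q = 52.26 × 56 = 2926.6 kPa; self-weight term 0.5·γ·B·N_γ·s_γ = 0.5 × 15.917 × 1.53 × 77.3 × 0.93 = 875.38 kPa.
q_ult = 2926.6 + 875.38 = 3801.9 kPa.
q_net = 3801.9 − 52.26 = 3749.7 kPa.
q_all(net) = 3749.7 / 3 = 1249.9 kPa.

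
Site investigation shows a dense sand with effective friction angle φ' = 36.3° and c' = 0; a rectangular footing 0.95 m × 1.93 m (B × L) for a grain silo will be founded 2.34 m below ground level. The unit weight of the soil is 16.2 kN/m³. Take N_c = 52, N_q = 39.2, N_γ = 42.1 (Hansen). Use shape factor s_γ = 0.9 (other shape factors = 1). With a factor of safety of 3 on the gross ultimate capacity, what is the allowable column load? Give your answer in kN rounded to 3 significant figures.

Overburden at base level: q = 16.2 × 2.34 = 37.908 kPa.
Surcharge term q·N_q = 37.908 × 39.2 = 1486 kPa; self-weight term 0.5·γ·B·N_γ·s_γ = 0.5 × 16.2 × 0.95 × 42.1 × 0.9 = 291.56 kPa.
q_ult = 1486 + 291.56 = 1777.6 kPa.
Gross allowable pressure q_all = 1777.6 / 3 = 592.52 kPa.
Footing area = 1.8335 m², so allowable column load = 592.52 × 1.8335 = 1086.4 kN.

P_all ≈ 1090 kN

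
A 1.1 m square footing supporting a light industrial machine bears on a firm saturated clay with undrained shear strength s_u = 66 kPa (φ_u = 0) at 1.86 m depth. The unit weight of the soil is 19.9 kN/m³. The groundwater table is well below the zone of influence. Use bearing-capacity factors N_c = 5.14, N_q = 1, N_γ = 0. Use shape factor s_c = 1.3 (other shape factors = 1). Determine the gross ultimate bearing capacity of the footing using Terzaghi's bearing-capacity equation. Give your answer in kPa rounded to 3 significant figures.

q = γ·D_f = 19.9 × 1.86 = 37.014 kPa.
c·N_c·s_c = 66 × 5.14 × 1.3 = 441.01 kPa
q·N_q = 37.014 × 1 = 37.014 kPa
q_ult = 441.01 + 37.014 = 478.03 kPa.

q_ult ≈ 478 kPa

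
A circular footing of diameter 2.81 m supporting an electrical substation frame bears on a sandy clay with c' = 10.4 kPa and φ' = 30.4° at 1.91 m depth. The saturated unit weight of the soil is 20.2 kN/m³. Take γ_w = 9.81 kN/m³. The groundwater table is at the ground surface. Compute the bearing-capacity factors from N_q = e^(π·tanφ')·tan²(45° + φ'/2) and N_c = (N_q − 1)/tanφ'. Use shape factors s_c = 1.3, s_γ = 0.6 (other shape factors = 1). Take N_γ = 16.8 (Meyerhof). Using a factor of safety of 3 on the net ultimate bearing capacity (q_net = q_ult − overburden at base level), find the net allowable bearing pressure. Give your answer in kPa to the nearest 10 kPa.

q_all(net) ≈ 310 kPa

N_q = e^(π·tan30.4°)·tan²(60.2°) = 19.26; N_c = (N_q − 1)/tanφ' = 31.12.
Water table at ground surface, so effective unit weight γ' = 20.2 − 9.81 = 10.39 kN/m³ is used throughout; overburden q = 10.39 × 1.91 = 19.845 kPa; the same γ' applies in the ½γBN_γ term.
Cohesion term c·N_c·s_c = 10.4 × 31.12 × 1.3 = 420.74 kPa; surcharge term q·N_q = 19.845 × 19.258 = 382.17 kPa; self-weight term 0.5·γ·B·N_γ·s_γ = 0.5 × 10.39 × 2.81 × 16.8 × 0.6 = 147.15 kPa.
q_ult = 420.74 + 382.17 + 147.15 = 950.07 kPa.
q_net = 950.07 − 19.845 = 930.22 kPa.
q_all(net) = 930.22 / 3 = 310.07 kPa.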